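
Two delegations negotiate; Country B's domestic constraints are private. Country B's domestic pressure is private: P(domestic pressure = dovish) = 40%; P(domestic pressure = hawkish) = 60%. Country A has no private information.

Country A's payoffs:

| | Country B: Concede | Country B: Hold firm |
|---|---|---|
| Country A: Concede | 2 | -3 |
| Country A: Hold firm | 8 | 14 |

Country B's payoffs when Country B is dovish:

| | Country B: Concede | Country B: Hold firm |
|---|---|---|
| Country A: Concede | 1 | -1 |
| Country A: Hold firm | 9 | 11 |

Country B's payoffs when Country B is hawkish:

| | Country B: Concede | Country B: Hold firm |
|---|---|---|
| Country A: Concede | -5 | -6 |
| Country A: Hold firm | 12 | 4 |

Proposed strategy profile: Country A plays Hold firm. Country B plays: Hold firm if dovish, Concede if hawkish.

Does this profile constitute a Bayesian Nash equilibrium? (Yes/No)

Country A plays Hold firm: E[Hold firm] = 0.4·(14) + 0.6·(8) = 10.4; E[Concede] = 0. Best-responding. ✓
Country B (domestic pressure dovish), facing Hold firm: Concede gives 9, Hold firm gives 11. Proposed Hold firm is best. ✓
Country B (domestic pressure hawkish), facing Hold firm: Concede gives 12, Hold firm gives 4. Proposed Concede is best. ✓

Yes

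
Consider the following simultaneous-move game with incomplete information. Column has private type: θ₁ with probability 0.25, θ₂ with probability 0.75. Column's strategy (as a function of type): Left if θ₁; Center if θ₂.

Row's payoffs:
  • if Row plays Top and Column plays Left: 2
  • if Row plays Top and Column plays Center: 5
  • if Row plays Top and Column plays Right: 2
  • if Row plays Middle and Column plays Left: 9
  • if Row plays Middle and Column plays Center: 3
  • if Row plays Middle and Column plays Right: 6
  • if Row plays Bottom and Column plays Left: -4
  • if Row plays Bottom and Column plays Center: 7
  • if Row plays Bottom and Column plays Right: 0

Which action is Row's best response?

E[Top] = 0.25·(2) + 0.75·(5) = 4.25
E[Middle] = 0.25·(9) + 0.75·(3) = 4.5
E[Bottom] = 0.25·(-4) + 0.75·(7) = 4.25
Best response: Middle (4.5 is the largest).

Middle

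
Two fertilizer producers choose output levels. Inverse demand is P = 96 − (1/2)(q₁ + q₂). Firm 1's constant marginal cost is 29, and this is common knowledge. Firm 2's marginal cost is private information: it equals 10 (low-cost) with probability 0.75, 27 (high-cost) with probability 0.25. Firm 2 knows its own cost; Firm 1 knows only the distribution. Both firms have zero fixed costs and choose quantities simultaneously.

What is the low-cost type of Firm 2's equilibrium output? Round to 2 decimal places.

Each type of Firm 2 best-responds to q₁; Firm 1 best-responds to the expected q₂ over Firm 2's types.
Firm 2 with cost c maximizes (96 − (1/2)(q₁+q₂) − c)·q₂, giving q₂(c) = (96 − c − (1/2)q₁).
E[c₂] = 0.75·10 + 0.25·27 = 14.25
Firm 1's FOC against E[q₂] yields q₁ = (96 − 2·29 + E[c₂])/(3/2) = (96 − 58 + 14.25)/(3/2) = 34.8333.
q₂(low-cost) = (96 − 10 − (1/2)·34.8333) = 68.5833.

68.58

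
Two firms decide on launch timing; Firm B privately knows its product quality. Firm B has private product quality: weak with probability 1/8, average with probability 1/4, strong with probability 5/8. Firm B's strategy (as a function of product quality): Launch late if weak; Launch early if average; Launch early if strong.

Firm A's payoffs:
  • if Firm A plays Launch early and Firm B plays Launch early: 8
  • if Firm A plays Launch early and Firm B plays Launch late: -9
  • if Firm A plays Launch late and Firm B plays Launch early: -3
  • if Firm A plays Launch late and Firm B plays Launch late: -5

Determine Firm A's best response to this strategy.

Launch early

E[Launch early] = 1/8·(-9) + 1/4·(8) + 5/8·(8) = 47/8
E[Launch late] = 1/8·(-5) + 1/4·(-3) + 5/8·(-3) = -13/4
Best response: Launch early (47/8 is the largest).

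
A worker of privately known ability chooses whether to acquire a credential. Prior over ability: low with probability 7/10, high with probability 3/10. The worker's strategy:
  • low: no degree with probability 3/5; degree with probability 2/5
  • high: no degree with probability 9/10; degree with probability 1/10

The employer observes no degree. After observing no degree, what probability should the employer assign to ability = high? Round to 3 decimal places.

0.391

Apply Bayes' rule using the sender's strategy as the likelihood.
P(no degree) = (7/10)·(3/5) + (3/10)·(9/10) = 69/100
P(high | no degree) = ((3/10)·(9/10)) / (69/100) = (27/100) / (69/100) = 9/23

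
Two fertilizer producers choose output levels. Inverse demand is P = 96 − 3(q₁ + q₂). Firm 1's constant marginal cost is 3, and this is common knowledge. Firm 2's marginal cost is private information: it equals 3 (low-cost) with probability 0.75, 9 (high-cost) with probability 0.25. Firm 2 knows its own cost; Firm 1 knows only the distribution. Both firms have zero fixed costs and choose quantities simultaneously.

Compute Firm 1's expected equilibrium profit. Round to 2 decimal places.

Firm 2 with cost c maximizes (96 − 3(q₁+q₂) − c)·q₂, giving q₂(c) = (96 − c − 3q₁)/6.
E[c₂] = 0.75·3 + 0.25·9 = 4.5
Firm 1's FOC against E[q₂] yields q₁ = (96 − 2·3 + E[c₂])/9 = (96 − 6 + 4.5)/9 = 10.5.
E[P] = 96 − 3·(q₁ + E[q₂]) = 34.5; Firm 1's expected profit = (E[P] − 3)·q₁ = (34.5 − 3)·10.5 = 330.75.

330.75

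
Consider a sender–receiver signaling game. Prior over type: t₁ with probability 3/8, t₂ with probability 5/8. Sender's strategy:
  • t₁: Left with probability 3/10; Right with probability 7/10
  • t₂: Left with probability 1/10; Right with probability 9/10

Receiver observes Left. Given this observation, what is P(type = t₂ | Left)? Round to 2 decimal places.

P(Left) = (3/8)·(3/10) + (5/8)·(1/10) = 7/40
P(t₂ | Left) = ((5/8)·(1/10)) / (7/40) = (1/16) / (7/40) = 5/14

0.36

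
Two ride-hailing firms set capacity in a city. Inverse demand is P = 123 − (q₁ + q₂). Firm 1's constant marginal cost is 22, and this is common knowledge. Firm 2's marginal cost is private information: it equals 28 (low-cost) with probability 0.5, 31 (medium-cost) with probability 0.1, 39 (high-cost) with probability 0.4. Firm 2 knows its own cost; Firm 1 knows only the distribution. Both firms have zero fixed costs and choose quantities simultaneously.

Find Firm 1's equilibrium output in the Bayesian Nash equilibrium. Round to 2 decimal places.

Type-c best response for Firm 2: q₂(c) = (123 − c)/2 − q₁/2.
Firm 1 maximizes expected profit; its first-order condition is 123 − 2q₁ − E[q₂] − 22 = 0.
Substituting E[q₂] and solving: E[c₂] = 32.7, so q₁ = (123 − 2·22 + 32.7)/3 = 37.2333.

37.23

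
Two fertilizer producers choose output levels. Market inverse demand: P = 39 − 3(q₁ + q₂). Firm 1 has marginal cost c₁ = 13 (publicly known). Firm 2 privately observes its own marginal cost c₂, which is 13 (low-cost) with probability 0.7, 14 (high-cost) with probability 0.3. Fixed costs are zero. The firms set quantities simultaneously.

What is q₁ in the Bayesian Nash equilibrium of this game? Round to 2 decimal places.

2.92

Type-c best response for Firm 2: q₂(c) = (39 − c)/6 − q₁/2.
Firm 1 maximizes expected profit; its first-order condition is 39 − 6q₁ − 3E[q₂] − 13 = 0.
Substituting E[q₂] and solving: E[c₂] = 13.3, so q₁ = (39 − 2·13 + 13.3)/9 = 2.92222.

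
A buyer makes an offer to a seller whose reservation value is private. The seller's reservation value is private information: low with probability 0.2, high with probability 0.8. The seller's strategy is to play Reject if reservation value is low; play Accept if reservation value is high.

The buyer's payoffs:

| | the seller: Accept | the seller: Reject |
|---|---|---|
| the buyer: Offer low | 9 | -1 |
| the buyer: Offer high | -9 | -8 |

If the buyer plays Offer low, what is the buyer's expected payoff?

7

E[Offer low] = 0.2·(-1) + 0.8·9 = (-0.2) + 7.2 = 7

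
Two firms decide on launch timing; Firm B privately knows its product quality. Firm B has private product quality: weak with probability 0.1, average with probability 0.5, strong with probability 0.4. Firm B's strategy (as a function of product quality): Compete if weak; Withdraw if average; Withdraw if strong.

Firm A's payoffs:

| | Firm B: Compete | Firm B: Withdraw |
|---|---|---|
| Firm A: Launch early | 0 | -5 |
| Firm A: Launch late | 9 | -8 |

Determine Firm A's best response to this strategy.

Launch early

E[Launch early] = 0.1·(0) + 0.5·(-5) + 0.4·(-5) = -4.5
E[Launch late] = 0.1·(9) + 0.5·(-8) + 0.4·(-8) = -6.3
Best response: Launch early (-4.5 is the largest).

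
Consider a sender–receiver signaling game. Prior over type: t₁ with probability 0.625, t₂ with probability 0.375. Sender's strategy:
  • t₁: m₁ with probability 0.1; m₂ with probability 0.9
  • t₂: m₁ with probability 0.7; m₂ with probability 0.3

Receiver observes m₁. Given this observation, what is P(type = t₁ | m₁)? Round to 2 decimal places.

0.19

P(m₁) = 0.625·0.1 + 0.375·0.7 = 0.325
P(t₁ | m₁) = (0.625·0.1) / 0.325 = 0.0625 / 0.325 = 0.192308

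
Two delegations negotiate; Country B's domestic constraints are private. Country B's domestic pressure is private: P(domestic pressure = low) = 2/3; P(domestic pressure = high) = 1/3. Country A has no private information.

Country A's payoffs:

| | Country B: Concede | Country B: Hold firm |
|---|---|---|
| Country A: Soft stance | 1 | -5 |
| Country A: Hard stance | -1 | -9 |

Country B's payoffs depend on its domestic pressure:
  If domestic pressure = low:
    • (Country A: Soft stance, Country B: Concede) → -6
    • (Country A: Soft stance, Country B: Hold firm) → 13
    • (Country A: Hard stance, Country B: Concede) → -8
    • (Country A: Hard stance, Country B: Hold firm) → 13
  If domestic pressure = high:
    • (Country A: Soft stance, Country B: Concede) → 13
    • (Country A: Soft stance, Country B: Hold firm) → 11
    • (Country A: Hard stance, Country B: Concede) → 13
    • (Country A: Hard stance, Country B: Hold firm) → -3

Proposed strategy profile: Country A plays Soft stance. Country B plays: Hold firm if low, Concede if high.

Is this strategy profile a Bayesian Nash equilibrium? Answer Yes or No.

Yes

Country A plays Soft stance: E[Soft stance] = 2/3·(-5) + 1/3·(1) = -3; E[Hard stance] = -19/3. Best-responding. ✓
Country B (domestic pressure low), facing Soft stance: Concede gives -6, Hold firm gives 13. Proposed Hold firm is best. ✓
Country B (domestic pressure high), facing Soft stance: Concede gives 13, Hold firm gives 11. Proposed Concede is best. ✓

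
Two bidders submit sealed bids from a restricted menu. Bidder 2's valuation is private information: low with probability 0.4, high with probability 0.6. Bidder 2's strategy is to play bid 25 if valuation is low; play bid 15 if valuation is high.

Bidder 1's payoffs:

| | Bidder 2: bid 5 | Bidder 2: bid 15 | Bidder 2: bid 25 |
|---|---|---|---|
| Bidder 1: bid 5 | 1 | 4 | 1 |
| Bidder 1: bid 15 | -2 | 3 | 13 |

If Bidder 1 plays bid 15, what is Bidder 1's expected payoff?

7

E[bid 15] = 0.4·13 + 0.6·3 = 5.2 + 1.8 = 7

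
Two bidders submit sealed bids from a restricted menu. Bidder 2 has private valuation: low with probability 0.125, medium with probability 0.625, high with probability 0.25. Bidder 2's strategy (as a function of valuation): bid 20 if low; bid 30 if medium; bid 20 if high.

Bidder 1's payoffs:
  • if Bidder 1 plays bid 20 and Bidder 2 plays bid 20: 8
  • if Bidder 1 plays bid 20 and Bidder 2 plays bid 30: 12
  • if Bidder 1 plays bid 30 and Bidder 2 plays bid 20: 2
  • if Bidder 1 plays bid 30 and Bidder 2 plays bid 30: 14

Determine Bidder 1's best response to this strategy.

bid 20

Compute Bidder 1's expected payoff for each action, taking the expectation over Bidder 2's type.
E[bid 20] = 0.125·(8) + 0.625·(12) + 0.25·(8) = 10.5
E[bid 30] = 0.125·(2) + 0.625·(14) + 0.25·(2) = 9.5
Best response: bid 20 (10.5 is the largest).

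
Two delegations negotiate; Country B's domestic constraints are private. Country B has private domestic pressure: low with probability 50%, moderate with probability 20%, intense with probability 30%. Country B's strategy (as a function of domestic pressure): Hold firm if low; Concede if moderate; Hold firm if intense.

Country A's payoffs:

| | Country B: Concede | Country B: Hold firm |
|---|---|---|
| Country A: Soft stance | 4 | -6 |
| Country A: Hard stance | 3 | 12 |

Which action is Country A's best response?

Hard stance

Compute Country A's expected payoff for each action, taking the expectation over Country B's type.
E[Soft stance] = 0.5·(-6) + 0.2·(4) + 0.3·(-6) = -4
E[Hard stance] = 0.5·(12) + 0.2·(3) + 0.3·(12) = 10.2
Best response: Hard stance (10.2 is the largest).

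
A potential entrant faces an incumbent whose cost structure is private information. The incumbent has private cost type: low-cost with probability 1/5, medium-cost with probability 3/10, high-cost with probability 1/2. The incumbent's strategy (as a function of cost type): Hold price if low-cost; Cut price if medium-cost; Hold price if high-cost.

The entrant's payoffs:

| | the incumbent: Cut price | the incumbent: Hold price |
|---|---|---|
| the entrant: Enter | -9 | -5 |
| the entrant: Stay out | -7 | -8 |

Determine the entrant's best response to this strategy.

Enter

Compute the entrant's expected payoff for each action, taking the expectation over the incumbent's type.
E[Enter] = 1/5·(-5) + 3/10·(-9) + 1/2·(-5) = -31/5
E[Stay out] = 1/5·(-8) + 3/10·(-7) + 1/2·(-8) = -77/10
Best response: Enter (-31/5 is the largest).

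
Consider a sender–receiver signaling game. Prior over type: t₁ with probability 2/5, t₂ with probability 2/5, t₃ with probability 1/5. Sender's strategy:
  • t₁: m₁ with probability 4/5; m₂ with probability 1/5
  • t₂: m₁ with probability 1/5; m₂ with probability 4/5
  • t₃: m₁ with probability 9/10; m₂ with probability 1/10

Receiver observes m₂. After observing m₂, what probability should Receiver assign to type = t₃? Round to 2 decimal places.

Apply Bayes' rule using the sender's strategy as the likelihood.
P(m₂) = (2/5)·(1/5) + (2/5)·(4/5) + (1/5)·(1/10) = 21/50
P(t₃ | m₂) = ((1/5)·(1/10)) / (21/50) = (1/50) / (21/50) = 1/21

0.05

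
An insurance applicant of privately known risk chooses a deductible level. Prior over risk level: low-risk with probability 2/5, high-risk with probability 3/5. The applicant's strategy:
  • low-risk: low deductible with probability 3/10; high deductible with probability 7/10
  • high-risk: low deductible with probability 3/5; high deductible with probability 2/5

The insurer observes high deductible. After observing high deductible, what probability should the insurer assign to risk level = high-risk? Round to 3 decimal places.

Apply Bayes' rule using the sender's strategy as the likelihood.
P(high deductible) = (2/5)·(7/10) + (3/5)·(2/5) = 13/25
P(high-risk | high deductible) = ((3/5)·(2/5)) / (13/25) = (6/25) / (13/25) = 6/13

0.462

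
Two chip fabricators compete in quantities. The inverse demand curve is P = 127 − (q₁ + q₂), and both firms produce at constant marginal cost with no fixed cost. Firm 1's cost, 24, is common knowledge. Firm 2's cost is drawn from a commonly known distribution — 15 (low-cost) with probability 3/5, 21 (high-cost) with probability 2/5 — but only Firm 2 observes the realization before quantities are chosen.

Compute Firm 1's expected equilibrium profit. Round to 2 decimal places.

1032.55

Type-c best response for Firm 2: q₂(c) = (127 − c)/2 − q₁/2.
Firm 1 maximizes expected profit; its first-order condition is 127 − 2q₁ − E[q₂] − 24 = 0.
Substituting E[q₂] and solving: E[c₂] = 17.4, so q₁ = (127 − 2·24 + 17.4)/3 = 32.1333.
E[P] = 127 − (q₁ + E[q₂]) = 56.1333; Firm 1's expected profit = (E[P] − 24)·q₁ = (56.1333 − 24)·32.1333 = 1032.55.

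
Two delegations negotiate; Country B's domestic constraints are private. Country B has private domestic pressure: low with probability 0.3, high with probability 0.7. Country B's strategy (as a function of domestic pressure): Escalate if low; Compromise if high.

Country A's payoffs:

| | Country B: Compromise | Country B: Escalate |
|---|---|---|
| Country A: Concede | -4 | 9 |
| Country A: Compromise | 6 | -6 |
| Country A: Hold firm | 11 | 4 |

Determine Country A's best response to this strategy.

Compute Country A's expected payoff for each action, taking the expectation over Country B's type.
E[Concede] = 0.3·(9) + 0.7·(-4) = -0.1
E[Compromise] = 0.3·(-6) + 0.7·(6) = 2.4
E[Hold firm] = 0.3·(4) + 0.7·(11) = 8.9
Best response: Hold firm (8.9 is the largest).

Hold firm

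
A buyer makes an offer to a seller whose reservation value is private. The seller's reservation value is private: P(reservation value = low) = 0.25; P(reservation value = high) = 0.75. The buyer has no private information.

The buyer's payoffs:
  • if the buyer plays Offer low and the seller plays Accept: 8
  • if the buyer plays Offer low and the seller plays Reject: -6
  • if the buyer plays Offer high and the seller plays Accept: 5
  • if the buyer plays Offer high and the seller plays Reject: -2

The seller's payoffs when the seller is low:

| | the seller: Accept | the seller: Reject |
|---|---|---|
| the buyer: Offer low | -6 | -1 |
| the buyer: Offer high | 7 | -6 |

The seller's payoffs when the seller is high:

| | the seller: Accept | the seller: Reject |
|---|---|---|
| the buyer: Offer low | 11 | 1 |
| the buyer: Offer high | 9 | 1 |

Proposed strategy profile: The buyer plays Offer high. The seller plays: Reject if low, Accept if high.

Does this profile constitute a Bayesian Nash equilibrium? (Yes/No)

No

A profile is a BNE iff every type of every player is best-responding given beliefs about the other side.
The buyer plays Offer high: E[Offer high] = 0.25·(-2) + 0.75·(5) = 3.25; E[Offer low] = 4.5. Not best-responding. ✗
The seller (reservation value low), facing Offer high: Accept gives 7, Reject gives -6. Proposed Reject is not best — profitable deviation exists. ✗
The seller (reservation value high), facing Offer high: Accept gives 9, Reject gives 1. Proposed Accept is best. ✓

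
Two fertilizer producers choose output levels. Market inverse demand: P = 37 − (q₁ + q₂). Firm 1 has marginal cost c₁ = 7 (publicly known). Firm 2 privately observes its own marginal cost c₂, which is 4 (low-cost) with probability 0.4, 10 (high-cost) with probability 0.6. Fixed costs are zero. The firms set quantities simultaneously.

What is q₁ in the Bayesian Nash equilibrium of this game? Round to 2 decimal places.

Firm 2 with cost c maximizes (37 − (q₁+q₂) − c)·q₂, giving q₂(c) = (37 − c − q₁)/2.
E[c₂] = 0.4·4 + 0.6·10 = 7.6
Firm 1's FOC against E[q₂] yields q₁ = (37 − 2·7 + E[c₂])/3 = (37 − 14 + 7.6)/3 = 10.2.

10.20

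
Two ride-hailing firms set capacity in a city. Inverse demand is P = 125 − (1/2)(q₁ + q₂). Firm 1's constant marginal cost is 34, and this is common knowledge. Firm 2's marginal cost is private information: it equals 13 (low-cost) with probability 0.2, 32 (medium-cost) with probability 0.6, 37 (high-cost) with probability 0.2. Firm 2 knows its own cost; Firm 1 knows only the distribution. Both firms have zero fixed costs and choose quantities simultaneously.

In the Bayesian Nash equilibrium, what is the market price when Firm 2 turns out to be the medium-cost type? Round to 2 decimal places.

Firm 2 with cost c maximizes (125 − (1/2)(q₁+q₂) − c)·q₂, giving q₂(c) = (125 − c − (1/2)q₁).
E[c₂] = 0.2·13 + 0.6·32 + 0.2·37 = 29.2
Firm 1's FOC against E[q₂] yields q₁ = (125 − 2·34 + E[c₂])/(3/2) = (125 − 68 + 29.2)/(3/2) = 57.4667.
q₂(medium-cost) = 64.2667, so P = 125 − (1/2)·(57.4667 + 64.2667) = 64.1333.

64.13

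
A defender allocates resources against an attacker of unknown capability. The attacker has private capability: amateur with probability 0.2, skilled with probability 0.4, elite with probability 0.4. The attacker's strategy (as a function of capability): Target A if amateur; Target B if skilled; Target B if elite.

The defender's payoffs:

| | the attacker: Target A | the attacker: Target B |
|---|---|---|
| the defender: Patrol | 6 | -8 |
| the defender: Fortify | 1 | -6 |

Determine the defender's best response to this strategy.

Compute the defender's expected payoff for each action, taking the expectation over the attacker's type.
E[Patrol] = 0.2·(6) + 0.4·(-8) + 0.4·(-8) = -5.2
E[Fortify] = 0.2·(1) + 0.4·(-6) + 0.4·(-6) = -4.6
Best response: Fortify (-4.6 is the largest).

Fortify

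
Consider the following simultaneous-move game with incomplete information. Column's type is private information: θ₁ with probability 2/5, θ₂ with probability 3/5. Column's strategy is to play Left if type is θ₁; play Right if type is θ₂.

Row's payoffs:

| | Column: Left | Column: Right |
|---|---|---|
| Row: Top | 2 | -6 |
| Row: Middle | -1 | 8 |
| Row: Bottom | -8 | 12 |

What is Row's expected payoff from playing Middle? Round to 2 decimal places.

Take the expectation over Column's type, weighting each type's action by its prior probability.
E[Middle] = 2/5·(-1) + 3/5·8 = (-2/5) + 24/5 = 22/5

4.40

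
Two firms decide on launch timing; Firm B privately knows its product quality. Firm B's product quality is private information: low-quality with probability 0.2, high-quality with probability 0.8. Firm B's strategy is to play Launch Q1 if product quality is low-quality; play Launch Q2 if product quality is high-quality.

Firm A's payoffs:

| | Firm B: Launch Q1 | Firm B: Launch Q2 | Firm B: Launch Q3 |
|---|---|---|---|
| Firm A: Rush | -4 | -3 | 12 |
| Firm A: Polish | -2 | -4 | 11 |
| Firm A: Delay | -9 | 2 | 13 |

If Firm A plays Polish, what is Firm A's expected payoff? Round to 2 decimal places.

Take the expectation over Firm B's product quality, weighting each type's action by its prior probability.
E[Polish] = 0.2·(-2) + 0.8·(-4) = (-0.4) + (-3.2) = -3.6

-3.60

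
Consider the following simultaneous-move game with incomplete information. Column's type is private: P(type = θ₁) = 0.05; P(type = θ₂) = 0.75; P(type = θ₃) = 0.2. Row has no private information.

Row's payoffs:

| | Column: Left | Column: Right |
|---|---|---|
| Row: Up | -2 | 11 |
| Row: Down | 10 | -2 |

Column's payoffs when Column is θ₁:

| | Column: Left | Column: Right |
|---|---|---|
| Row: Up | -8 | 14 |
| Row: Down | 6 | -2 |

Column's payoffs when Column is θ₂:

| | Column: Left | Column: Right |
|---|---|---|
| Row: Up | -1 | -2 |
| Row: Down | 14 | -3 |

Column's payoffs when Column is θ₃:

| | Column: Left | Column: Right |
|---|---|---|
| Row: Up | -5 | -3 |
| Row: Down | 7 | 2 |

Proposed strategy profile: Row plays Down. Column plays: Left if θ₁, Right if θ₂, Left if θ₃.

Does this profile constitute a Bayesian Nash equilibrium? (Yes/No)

No

A profile is a BNE iff every type of every player is best-responding given beliefs about the other side.
Row plays Down: E[Down] = 0.05·(10) + 0.75·(-2) + 0.2·(10) = 1; E[Up] = 7.75. Not best-responding. ✗
Column (type θ₁), facing Down: Left gives 6, Right gives -2. Proposed Left is best. ✓
Column (type θ₂), facing Down: Left gives 14, Right gives -3. Proposed Right is not best — profitable deviation exists. ✗
Column (type θ₃), facing Down: Left gives 7, Right gives 2. Proposed Left is best. ✓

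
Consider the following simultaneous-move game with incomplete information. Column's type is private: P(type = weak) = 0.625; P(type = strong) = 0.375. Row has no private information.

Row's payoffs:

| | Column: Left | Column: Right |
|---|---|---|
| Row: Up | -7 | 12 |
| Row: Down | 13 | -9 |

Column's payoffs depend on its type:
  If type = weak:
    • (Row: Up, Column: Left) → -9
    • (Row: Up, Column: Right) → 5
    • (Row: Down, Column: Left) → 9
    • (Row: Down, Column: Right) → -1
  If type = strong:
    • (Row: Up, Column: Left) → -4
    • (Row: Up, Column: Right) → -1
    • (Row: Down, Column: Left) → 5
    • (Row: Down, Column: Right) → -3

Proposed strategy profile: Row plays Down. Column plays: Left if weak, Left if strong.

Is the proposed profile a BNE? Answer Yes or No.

Row plays Down: E[Down] = 0.625·(13) + 0.375·(13) = 13; E[Up] = -7. Best-responding. ✓
Column (type weak), facing Down: Left gives 9, Right gives -1. Proposed Left is best. ✓
Column (type strong), facing Down: Left gives 5, Right gives -3. Proposed Left is best. ✓

Yes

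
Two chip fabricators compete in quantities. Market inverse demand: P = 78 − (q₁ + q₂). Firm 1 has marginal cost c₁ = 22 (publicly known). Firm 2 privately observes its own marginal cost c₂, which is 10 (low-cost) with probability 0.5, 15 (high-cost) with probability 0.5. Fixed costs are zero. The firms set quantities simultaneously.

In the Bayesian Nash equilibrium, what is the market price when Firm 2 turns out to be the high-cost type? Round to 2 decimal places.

Type-c best response for Firm 2: q₂(c) = (78 − c)/2 − q₁/2.
Firm 1 maximizes expected profit; its first-order condition is 78 − 2q₁ − E[q₂] − 22 = 0.
Substituting E[q₂] and solving: E[c₂] = 12.5, so q₁ = (78 − 2·22 + 12.5)/3 = 15.5.
q₂(high-cost) = 23.75, so P = 78 − (15.5 + 23.75) = 38.75.

38.75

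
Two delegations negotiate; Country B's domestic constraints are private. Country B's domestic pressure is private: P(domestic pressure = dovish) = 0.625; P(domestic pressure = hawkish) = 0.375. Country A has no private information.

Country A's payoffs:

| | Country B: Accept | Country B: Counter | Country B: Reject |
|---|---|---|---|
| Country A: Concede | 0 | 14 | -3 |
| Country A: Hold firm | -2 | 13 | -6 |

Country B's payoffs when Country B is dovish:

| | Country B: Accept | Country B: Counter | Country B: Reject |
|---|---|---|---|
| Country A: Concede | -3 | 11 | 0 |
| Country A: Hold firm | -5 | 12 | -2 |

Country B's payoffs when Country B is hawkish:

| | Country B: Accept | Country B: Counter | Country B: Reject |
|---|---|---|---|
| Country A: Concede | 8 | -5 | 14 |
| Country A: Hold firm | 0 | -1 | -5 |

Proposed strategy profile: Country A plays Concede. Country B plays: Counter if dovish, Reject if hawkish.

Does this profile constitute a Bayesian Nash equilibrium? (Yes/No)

A profile is a BNE iff every type of every player is best-responding given beliefs about the other side.
Country A plays Concede: E[Concede] = 0.625·(14) + 0.375·(-3) = 7.625; E[Hold firm] = 5.875. Best-responding. ✓
Country B (domestic pressure dovish), facing Concede: Accept gives -3, Counter gives 11, Reject gives 0. Proposed Counter is best. ✓
Country B (domestic pressure hawkish), facing Concede: Accept gives 8, Counter gives -5, Reject gives 14. Proposed Reject is best. ✓

Yes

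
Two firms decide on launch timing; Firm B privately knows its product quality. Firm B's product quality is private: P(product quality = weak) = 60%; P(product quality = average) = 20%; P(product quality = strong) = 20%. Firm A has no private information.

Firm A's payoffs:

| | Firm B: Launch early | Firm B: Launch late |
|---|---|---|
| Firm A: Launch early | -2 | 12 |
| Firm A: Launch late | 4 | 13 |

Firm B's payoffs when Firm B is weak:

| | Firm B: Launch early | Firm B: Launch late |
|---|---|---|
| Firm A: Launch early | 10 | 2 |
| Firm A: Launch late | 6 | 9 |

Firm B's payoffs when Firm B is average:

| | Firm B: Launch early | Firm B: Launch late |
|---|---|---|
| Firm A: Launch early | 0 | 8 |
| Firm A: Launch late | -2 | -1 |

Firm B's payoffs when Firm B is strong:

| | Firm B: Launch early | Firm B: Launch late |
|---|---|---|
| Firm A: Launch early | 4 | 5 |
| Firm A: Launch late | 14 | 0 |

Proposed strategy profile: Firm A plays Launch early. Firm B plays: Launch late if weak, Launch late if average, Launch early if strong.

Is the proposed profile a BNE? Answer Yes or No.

Firm A plays Launch early: E[Launch early] = 0.6·(12) + 0.2·(12) + 0.2·(-2) = 9.2; E[Launch late] = 11.2. Not best-responding. ✗
Firm B (product quality weak), facing Launch early: Launch early gives 10, Launch late gives 2. Proposed Launch late is not best — profitable deviation exists. ✗
Firm B (product quality average), facing Launch early: Launch early gives 0, Launch late gives 8. Proposed Launch late is best. ✓
Firm B (product quality strong), facing Launch early: Launch early gives 4, Launch late gives 5. Proposed Launch early is not best — profitable deviation exists. ✗

No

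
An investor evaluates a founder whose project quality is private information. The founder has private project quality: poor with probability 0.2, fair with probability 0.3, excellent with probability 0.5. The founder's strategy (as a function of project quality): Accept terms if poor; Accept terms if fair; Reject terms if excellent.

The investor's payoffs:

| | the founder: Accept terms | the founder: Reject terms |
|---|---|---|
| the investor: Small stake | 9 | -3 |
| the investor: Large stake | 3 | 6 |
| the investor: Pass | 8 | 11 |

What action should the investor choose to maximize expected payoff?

E[Small stake] = 0.2·(9) + 0.3·(9) + 0.5·(-3) = 3
E[Large stake] = 0.2·(3) + 0.3·(3) + 0.5·(6) = 4.5
E[Pass] = 0.2·(8) + 0.3·(8) + 0.5·(11) = 9.5
Best response: Pass (9.5 is the largest).

Pass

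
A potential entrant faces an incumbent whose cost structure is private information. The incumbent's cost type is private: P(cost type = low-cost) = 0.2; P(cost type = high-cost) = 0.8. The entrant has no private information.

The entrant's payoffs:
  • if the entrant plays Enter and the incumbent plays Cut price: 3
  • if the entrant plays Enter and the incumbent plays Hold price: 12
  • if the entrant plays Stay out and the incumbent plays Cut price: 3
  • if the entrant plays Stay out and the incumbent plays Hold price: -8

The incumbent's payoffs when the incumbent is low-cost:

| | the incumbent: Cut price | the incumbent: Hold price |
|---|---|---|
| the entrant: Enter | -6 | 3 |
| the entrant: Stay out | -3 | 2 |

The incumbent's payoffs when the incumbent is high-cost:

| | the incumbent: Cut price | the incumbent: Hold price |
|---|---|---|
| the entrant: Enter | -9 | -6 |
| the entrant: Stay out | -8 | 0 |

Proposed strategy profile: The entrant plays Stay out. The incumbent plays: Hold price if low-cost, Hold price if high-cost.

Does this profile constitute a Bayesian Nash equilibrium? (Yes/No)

A profile is a BNE iff every type of every player is best-responding given beliefs about the other side.
The entrant plays Stay out: E[Stay out] = 0.2·(-8) + 0.8·(-8) = -8; E[Enter] = 12. Not best-responding. ✗
The incumbent (cost type low-cost), facing Stay out: Cut price gives -3, Hold price gives 2. Proposed Hold price is best. ✓
The incumbent (cost type high-cost), facing Stay out: Cut price gives -8, Hold price gives 0. Proposed Hold price is best. ✓

No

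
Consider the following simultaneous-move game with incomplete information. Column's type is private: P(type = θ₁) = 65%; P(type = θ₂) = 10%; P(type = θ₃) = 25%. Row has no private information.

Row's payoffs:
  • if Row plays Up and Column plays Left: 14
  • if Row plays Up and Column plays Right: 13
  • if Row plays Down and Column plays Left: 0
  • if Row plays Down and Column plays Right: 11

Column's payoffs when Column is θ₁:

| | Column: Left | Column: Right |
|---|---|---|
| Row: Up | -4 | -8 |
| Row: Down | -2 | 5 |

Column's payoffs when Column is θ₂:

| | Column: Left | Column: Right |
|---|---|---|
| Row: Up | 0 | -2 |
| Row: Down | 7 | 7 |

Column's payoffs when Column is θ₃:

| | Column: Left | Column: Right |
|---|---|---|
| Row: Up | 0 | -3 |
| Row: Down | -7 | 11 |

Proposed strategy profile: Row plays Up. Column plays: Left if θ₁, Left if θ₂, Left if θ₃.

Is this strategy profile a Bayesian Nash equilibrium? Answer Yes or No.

Yes

A profile is a BNE iff every type of every player is best-responding given beliefs about the other side.
Row plays Up: E[Up] = 0.65·(14) + 0.1·(14) + 0.25·(14) = 14; E[Down] = 0. Best-responding. ✓
Column (type θ₁), facing Up: Left gives -4, Right gives -8. Proposed Left is best. ✓
Column (type θ₂), facing Up: Left gives 0, Right gives -2. Proposed Left is best. ✓
Column (type θ₃), facing Up: Left gives 0, Right gives -3. Proposed Left is best. ✓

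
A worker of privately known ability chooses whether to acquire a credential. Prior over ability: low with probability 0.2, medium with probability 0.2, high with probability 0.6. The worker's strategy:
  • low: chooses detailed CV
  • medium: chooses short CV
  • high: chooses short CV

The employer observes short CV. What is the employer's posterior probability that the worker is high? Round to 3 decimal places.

P(short CV) = 0.2·0 + 0.2·1 + 0.6·1 = 0.8
P(high | short CV) = (0.6·1) / 0.8 = 0.6 / 0.8 = 0.75

0.750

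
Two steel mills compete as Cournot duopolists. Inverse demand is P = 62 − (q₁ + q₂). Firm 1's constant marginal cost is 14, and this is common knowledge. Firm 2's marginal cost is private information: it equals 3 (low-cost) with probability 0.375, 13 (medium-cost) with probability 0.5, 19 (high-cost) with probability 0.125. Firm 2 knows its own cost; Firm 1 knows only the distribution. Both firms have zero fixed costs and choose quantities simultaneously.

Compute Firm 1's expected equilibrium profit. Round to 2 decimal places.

Type-c best response for Firm 2: q₂(c) = (62 − c)/2 − q₁/2.
Firm 1 maximizes expected profit; its first-order condition is 62 − 2q₁ − E[q₂] − 14 = 0.
Substituting E[q₂] and solving: E[c₂] = 10, so q₁ = (62 − 2·14 + 10)/3 = 14.6667.
E[P] = 62 − (q₁ + E[q₂]) = 28.6667; Firm 1's expected profit = (E[P] − 14)·q₁ = (28.6667 − 14)·14.6667 = 215.111.

215.11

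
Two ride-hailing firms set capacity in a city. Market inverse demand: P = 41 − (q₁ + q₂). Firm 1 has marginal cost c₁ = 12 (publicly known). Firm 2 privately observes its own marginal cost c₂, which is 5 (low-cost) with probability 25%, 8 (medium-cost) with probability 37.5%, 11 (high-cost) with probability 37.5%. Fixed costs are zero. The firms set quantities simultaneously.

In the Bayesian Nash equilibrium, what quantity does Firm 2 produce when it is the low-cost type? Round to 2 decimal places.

13.77

Type-c best response for Firm 2: q₂(c) = (41 − c)/2 − q₁/2.
Firm 1 maximizes expected profit; its first-order condition is 41 − 2q₁ − E[q₂] − 12 = 0.
Substituting E[q₂] and solving: E[c₂] = 8.375, so q₁ = (41 − 2·12 + 8.375)/3 = 8.45833.
q₂(low-cost) = (41 − 5 − 8.45833)/2 = 13.7708.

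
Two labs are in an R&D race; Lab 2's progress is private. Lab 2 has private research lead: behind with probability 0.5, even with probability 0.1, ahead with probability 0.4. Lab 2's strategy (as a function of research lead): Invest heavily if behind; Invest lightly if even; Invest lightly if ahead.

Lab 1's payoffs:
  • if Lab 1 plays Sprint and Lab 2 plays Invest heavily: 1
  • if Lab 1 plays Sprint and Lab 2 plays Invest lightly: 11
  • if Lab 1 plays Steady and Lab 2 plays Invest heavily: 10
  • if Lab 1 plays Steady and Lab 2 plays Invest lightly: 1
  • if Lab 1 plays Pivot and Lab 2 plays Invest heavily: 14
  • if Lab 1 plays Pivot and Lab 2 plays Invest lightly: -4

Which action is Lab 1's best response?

Compute Lab 1's expected payoff for each action, taking the expectation over Lab 2's type.
E[Sprint] = 0.5·(1) + 0.1·(11) + 0.4·(11) = 6
E[Steady] = 0.5·(10) + 0.1·(1) + 0.4·(1) = 5.5
E[Pivot] = 0.5·(14) + 0.1·(-4) + 0.4·(-4) = 5
Best response: Sprint (6 is the largest).

Sprint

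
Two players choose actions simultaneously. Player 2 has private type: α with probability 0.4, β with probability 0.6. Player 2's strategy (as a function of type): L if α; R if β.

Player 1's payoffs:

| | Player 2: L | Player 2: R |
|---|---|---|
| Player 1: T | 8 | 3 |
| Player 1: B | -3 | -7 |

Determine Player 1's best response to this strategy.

T

Compute Player 1's expected payoff for each action, taking the expectation over Player 2's type.
E[T] = 0.4·(8) + 0.6·(3) = 5
E[B] = 0.4·(-3) + 0.6·(-7) = -5.4
Best response: T (5 is the largest).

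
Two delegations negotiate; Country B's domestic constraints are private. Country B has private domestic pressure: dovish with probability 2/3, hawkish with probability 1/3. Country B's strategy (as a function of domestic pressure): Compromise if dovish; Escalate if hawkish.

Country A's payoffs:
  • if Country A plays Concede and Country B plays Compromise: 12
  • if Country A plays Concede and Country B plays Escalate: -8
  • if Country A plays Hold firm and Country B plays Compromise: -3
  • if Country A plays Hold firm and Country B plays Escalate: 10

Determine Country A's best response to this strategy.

Concede

Compute Country A's expected payoff for each action, taking the expectation over Country B's type.
E[Concede] = 2/3·(12) + 1/3·(-8) = 16/3
E[Hold firm] = 2/3·(-3) + 1/3·(10) = 4/3
Best response: Concede (16/3 is the largest).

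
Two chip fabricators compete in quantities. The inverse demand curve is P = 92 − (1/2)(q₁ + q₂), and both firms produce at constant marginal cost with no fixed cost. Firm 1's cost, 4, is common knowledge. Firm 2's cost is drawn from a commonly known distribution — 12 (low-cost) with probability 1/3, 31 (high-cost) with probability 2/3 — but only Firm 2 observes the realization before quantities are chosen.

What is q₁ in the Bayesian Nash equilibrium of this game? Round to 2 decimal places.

72.44

Type-c best response for Firm 2: q₂(c) = (92 − c) − q₁/2.
Firm 1 maximizes expected profit; its first-order condition is 92 − q₁ − (1/2)E[q₂] − 4 = 0.
Substituting E[q₂] and solving: E[c₂] = 24.6667, so q₁ = (92 − 2·4 + 24.6667)/(3/2) = 72.4444.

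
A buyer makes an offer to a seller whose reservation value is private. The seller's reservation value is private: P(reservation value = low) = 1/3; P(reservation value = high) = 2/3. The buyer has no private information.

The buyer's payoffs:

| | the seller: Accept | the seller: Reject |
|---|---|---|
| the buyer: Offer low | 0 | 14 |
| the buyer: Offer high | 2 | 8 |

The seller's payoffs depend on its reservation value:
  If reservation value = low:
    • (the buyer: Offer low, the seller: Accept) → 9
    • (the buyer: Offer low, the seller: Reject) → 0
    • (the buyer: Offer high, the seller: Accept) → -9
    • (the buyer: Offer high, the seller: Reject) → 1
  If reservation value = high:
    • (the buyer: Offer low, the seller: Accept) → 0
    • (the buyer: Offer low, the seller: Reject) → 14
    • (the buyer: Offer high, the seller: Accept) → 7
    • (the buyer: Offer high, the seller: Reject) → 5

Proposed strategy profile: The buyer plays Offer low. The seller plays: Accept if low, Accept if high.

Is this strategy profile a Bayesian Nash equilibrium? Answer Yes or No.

The buyer plays Offer low: E[Offer low] = 1/3·(0) + 2/3·(0) = 0; E[Offer high] = 2. Not best-responding. ✗
The seller (reservation value low), facing Offer low: Accept gives 9, Reject gives 0. Proposed Accept is best. ✓
The seller (reservation value high), facing Offer low: Accept gives 0, Reject gives 14. Proposed Accept is not best — profitable deviation exists. ✗

No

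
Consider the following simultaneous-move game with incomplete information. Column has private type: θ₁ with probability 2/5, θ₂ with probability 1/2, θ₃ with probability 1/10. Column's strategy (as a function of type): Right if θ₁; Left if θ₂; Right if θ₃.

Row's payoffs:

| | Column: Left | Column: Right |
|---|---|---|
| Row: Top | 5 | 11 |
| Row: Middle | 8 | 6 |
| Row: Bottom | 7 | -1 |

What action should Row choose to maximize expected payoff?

Top

E[Top] = 2/5·(11) + 1/2·(5) + 1/10·(11) = 8
E[Middle] = 2/5·(6) + 1/2·(8) + 1/10·(6) = 7
E[Bottom] = 2/5·(-1) + 1/2·(7) + 1/10·(-1) = 3
Best response: Top (8 is the largest).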